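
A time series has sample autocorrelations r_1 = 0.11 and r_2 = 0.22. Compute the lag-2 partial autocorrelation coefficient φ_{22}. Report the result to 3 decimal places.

φ_{22} = (r_2 − r_1²) / (1 − r_1²)
r_1² = (0.11)² = 0.0121
Numerator = 0.22 − 0.0121 = 0.2079; denominator = 1 − 0.0121 = 0.9879
φ_{22} = 0.2079 / 0.9879 = 0.210

0.210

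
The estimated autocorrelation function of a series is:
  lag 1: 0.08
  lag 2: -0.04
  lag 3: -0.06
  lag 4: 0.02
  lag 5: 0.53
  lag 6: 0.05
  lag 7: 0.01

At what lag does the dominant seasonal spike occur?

The largest autocorrelation is r_5 = 0.53; the remaining lags stay at or below 0.08.
The dominant spike at lag 5 indicates a seasonal period of 5.

5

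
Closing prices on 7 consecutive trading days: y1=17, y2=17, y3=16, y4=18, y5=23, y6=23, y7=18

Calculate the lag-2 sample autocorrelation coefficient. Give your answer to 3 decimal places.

Mean ȳ = (17 + 17 + 16 + 18 + 23 + 23 + 18)/7 = 18.8571
Deviations from mean: -1.8571, -1.8571, -2.8571, -0.8571, 4.1429, 4.1429, -0.8571
Numerator Σ_{t=1}^{5}(y_t−ȳ)(y_{t+2}−ȳ) = -12.0408
Denominator Σ(y_t−ȳ)² = 50.8571
r_2 = -12.0408 / 50.8571 = -0.237

-0.237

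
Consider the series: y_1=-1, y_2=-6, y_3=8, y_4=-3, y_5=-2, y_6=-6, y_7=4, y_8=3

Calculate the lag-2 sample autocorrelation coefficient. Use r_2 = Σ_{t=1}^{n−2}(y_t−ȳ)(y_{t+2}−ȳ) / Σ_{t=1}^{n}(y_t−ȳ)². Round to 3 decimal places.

-0.089

Mean ȳ = (-1 − 6 + 8 − 3 − 2 − 6 + 4 + 3)/8 = -0.3750
Deviations from mean: -0.6250, -5.6250, 8.3750, -2.6250, -1.6250, -5.6250, 4.3750, 3.3750
Σ(y_t−ȳ)(y_{t+2}−ȳ) = (-5.2344) + (14.7656) + (-13.6094) + (14.7656) + (-7.1094) + (-18.9844) = -15.4063
Denominator Σ(y_t−ȳ)² = 173.8750
r_2 = -15.4063 / 173.8750 = -0.089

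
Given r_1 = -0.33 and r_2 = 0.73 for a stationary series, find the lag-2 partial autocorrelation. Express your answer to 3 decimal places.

φ_{22} = (r_2 − r_1²) / (1 − r_1²)
r_1² = (-0.33)² = 0.1089
Numerator = 0.73 − 0.1089 = 0.6211; denominator = 1 − 0.1089 = 0.8911
φ_{22} = 0.6211 / 0.8911 = 0.697

0.697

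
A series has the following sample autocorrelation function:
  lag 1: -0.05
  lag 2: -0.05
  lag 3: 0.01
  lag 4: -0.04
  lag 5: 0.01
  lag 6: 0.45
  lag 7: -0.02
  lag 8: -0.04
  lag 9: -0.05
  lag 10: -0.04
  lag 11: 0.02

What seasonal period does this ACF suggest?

6

The largest autocorrelation is r_6 = 0.45; the remaining lags stay at or below 0.02.
The dominant spike at lag 6 indicates a seasonal period of 6.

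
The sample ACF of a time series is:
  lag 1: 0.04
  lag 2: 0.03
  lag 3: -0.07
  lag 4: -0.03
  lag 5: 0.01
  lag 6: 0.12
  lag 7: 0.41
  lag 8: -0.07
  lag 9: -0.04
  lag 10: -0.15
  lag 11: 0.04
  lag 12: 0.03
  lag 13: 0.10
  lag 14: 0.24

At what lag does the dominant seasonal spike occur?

7

The largest autocorrelation is r_7 = 0.41, with a weaker echo at lag 14 (0.24); the remaining lags stay at or below 0.12.
The dominant spike at lag 7 indicates a seasonal period of 7.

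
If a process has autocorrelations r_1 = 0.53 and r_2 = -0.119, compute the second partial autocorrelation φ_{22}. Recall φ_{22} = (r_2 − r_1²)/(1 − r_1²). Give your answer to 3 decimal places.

-0.556

φ_{22} = (r_2 − r_1²) / (1 − r_1²)
r_1² = (0.53)² = 0.2809
Numerator = -0.119 − 0.2809 = -0.3999; denominator = 1 − 0.2809 = 0.7191
φ_{22} = -0.3999 / 0.7191 = -0.556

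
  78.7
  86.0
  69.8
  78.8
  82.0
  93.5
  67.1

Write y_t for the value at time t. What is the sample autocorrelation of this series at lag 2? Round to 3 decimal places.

-0.127

Mean ȳ = (78.7 + 86.0 + 69.8 + 78.8 + 82.0 + 93.5 + 67.1)/7 = 79.4143
Deviations from mean: -0.7143, 6.5857, -9.6143, -0.6143, 2.5857, 14.0857, -12.3143
Σ(y_t−ȳ)(y_{t+2}−ȳ) = (6.8673) + (-4.0455) + (-24.8598) + (-8.6527) + (-31.8412) = -62.5318
Denominator Σ(y_t−ȳ)² = 493.4286
r_2 = -62.5318 / 493.4286 = -0.127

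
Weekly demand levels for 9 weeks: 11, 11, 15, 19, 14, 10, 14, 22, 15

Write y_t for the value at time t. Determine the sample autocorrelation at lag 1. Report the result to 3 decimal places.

Mean ȳ = (11 + 11 + 15 + 19 + 14 + 10 + 14 + 22 + 15)/9 = 14.5556
Numerator Σ_{t=1}^{8}(y_t−ȳ)(y_{t+1}−ȳ) = 14.8025
Denominator Σ(y_t−ȳ)² = 122.2222
r_1 = 14.8025 / 122.2222 = 0.121

0.121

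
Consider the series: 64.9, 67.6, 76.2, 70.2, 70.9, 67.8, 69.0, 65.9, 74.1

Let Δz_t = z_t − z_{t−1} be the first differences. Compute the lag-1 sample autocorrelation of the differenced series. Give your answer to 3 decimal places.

First differences Δz: 2.7, 8.6, -6.0, 0.7, -3.1, 1.2, -3.1, 8.2
Mean of differences = 1.1500
Numerator Σ(Δz_t−Δz̄)(Δz_{t+1}−Δz̄) = -66.9775
Denominator Σ(Δz_t−Δz̄)² = 195.0600
r_1(Δz) = -66.9775 / 195.0600 = -0.343

-0.343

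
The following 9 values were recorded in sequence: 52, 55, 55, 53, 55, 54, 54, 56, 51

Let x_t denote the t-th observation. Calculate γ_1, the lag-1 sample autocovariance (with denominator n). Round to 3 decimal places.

Mean x̄ = (52 + 55 + 55 + 53 + 55 + 54 + 54 + 56 + 51)/9 = 53.8889
Σ_{t=1}^{8}(x_t−x̄)(x_{t+1}−x̄) = -8.5679
γ_1 = -8.5679 / 9 = -0.952

-0.952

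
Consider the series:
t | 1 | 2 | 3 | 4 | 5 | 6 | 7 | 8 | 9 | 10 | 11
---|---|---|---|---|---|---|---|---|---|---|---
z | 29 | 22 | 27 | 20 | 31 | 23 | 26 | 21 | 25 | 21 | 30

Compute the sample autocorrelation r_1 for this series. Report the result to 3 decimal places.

Mean z̄ = (29 + 22 + 27 + 20 + 31 + 23 + 26 + 21 + 25 + 21 + 30)/11 = 25.0000
Numerator Σ_{t=1}^{10}(z_t−z̄)(z_{t+1}−z̄) = -96.0000
Denominator Σ(z_t−z̄)² = 152.0000
r_1 = -96.0000 / 152.0000 = -0.632

-0.632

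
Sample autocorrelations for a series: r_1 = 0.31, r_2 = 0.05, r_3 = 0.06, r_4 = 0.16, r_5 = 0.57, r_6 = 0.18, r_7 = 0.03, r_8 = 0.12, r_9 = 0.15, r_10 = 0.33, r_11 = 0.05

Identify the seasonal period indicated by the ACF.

The largest autocorrelation is r_5 = 0.57, with a weaker echo at lag 10 (0.33); the remaining lags stay at or below 0.31. The elevated value at lag 1 (0.31), dropping to 0.05 at lag 2, reflects decaying short-term dependence rather than seasonality.
The dominant spike at lag 5 indicates a seasonal period of 5.

5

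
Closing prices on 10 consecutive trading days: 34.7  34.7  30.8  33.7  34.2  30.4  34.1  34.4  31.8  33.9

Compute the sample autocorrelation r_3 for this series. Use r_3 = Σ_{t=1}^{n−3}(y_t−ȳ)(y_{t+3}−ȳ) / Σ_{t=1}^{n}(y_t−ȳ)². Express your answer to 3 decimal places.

Mean ȳ = (34.7 + 34.7 + 30.8 + 33.7 + 34.2 + 30.4 + 34.1 + 34.4 + 31.8 + 33.9)/10 = 33.2700
Σ(y_t−ȳ)(y_{t+3}−ȳ) = (0.6149) + (1.3299) + (7.0889) + (0.3569) + (1.0509) + (4.2189) + (0.5229) = 15.1833
Denominator Σ(y_t−ȳ)² = 24.0010
r_3 = 15.1833 / 24.0010 = 0.633

0.633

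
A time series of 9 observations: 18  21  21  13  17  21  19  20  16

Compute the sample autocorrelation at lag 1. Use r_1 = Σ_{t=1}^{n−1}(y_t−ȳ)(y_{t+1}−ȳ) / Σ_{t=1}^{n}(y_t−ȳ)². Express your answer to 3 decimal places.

-0.097

Mean ȳ = (18 + 21 + 21 + 13 + 17 + 21 + 19 + 20 + 16)/9 = 18.4444
Numerator Σ_{t=1}^{8}(y_t−ȳ)(y_{t+1}−ȳ) = -5.8642
Denominator Σ(y_t−ȳ)² = 60.2222
r_1 = -5.8642 / 60.2222 = -0.097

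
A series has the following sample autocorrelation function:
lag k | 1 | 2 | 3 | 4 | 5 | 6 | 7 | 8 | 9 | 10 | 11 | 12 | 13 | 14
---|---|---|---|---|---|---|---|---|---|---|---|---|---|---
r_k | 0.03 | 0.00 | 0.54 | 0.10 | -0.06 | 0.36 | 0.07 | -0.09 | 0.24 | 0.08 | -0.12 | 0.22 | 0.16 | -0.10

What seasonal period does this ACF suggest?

The largest autocorrelation is r_3 = 0.54, with weaker echoes at lags 6 (0.36), 9 (0.24) and 12 (0.22); the remaining lags stay at or below 0.16.
The dominant spike at lag 3 indicates a seasonal period of 3.

3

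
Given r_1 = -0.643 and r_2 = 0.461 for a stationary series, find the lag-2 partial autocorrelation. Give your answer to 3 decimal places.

0.081

φ_{22} = (r_2 − r_1²) / (1 − r_1²)
r_1² = (-0.643)² = 0.413449
Numerator = 0.461 − 0.4134 = 0.0476; denominator = 1 − 0.4134 = 0.5866
φ_{22} = 0.0476 / 0.5866 = 0.081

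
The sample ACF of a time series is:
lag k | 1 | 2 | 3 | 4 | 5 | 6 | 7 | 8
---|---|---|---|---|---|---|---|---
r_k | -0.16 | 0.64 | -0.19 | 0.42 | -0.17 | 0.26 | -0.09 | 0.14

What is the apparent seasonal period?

2

The largest autocorrelation is r_2 = 0.64, with weaker echoes at lags 4 (0.42) and 6 (0.26); the remaining lags stay at or below 0.14.
The dominant spike at lag 2 indicates a seasonal period of 2.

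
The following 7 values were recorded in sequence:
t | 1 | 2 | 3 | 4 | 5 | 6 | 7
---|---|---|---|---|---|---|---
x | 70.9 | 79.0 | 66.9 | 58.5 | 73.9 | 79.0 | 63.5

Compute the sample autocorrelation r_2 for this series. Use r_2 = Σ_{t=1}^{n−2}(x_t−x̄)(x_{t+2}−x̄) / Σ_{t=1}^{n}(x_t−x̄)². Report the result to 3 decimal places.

Mean x̄ = (70.9 + 79.0 + 66.9 + 58.5 + 73.9 + 79.0 + 63.5)/7 = 70.2429
Deviations from mean: 0.6571, 8.7571, -3.3429, -11.7429, 3.6571, 8.7571, -6.7429
Numerator Σ_{t=1}^{5}(x_t−x̄)(x_{t+2}−x̄) = -244.7494
Denominator Σ(x_t−x̄)² = 361.7171
r_2 = -244.7494 / 361.7171 = -0.677

-0.677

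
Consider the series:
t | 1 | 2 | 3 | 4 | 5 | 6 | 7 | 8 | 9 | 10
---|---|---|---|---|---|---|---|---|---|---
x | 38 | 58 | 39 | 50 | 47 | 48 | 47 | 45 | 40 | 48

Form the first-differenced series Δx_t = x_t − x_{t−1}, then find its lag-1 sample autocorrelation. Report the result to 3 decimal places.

-0.652

First differences Δx: 20, -19, 11, -3, 1, -1, -2, -5, 8
Mean of differences = 1.1111
Numerator Σ(Δx_t−Δx̄)(Δx_{t+1}−Δx̄) = -635.2346
Denominator Σ(Δx_t−Δx̄)² = 974.8889
r_1(Δx) = -635.2346 / 974.8889 = -0.652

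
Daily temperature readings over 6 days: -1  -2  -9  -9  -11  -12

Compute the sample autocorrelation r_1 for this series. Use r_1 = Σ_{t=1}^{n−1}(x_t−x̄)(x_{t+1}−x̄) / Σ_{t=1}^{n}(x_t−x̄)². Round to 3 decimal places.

0.465

Mean x̄ = (-1 − 2 − 9 − 9 − 11 − 12)/6 = -7.3333
Σ(x_t−x̄)(x_{t+1}−x̄) = (33.7778) + (-8.8889) + (2.7778) + (6.1111) + (17.1111) = 50.8889
Denominator Σ(x_t−x̄)² = 109.3333
r_1 = 50.8889 / 109.3333 = 0.465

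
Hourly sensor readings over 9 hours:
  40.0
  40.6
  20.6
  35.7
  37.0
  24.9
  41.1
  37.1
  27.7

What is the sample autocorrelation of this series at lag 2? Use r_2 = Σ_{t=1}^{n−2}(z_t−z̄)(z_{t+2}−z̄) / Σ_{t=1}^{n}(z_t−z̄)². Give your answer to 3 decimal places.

-0.393

Mean z̄ = (40.0 + 40.6 + 20.6 + 35.7 + 37.0 + 24.9 + 41.1 + 37.1 + 27.7)/9 = 33.8556
Numerator Σ_{t=1}^{7}(z_t−z̄)(z_{t+2}−z̄) = -178.0773
Denominator Σ(z_t−z̄)² = 453.3422
r_2 = -178.0773 / 453.3422 = -0.393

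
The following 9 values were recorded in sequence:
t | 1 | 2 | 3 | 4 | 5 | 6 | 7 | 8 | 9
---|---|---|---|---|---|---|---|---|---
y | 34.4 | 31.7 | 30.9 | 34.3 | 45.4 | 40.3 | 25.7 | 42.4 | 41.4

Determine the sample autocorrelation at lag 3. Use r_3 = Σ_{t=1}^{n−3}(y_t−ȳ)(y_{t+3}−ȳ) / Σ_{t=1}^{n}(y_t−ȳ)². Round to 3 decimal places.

Mean ȳ = (34.4 + 31.7 + 30.9 + 34.3 + 45.4 + 40.3 + 25.7 + 42.4 + 41.4)/9 = 36.2778
Numerator Σ_{t=1}^{6}(y_t−ȳ)(y_{t+3}−ȳ) = 37.6952
Denominator Σ(y_t−ȳ)² = 332.3156
r_3 = 37.6952 / 332.3156 = 0.113

0.113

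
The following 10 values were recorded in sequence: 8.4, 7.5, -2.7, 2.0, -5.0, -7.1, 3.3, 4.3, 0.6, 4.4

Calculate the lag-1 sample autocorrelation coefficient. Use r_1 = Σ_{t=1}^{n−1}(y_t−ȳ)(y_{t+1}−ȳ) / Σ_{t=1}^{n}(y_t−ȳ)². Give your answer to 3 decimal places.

Mean ȳ = (8.4 + 7.5 − 2.7 + 2.0 − 5.0 − 7.1 + 3.3 + 4.3 + 0.6 + 4.4)/10 = 1.5700
Numerator Σ_{t=1}^{9}(y_t−ȳ)(y_{t+1}−ȳ) = 51.8121
Denominator Σ(y_t−ȳ)² = 237.9610
r_1 = 51.8121 / 237.9610 = 0.218

0.218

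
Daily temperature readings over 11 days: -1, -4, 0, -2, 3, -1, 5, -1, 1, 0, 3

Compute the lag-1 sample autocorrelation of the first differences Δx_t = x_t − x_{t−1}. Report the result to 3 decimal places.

-0.834

First differences Δx: -3, 4, -2, 5, -4, 6, -6, 2, -1, 3
Mean of differences = 0.4000
Numerator Σ(Δx_t−Δx̄)(Δx_{t+1}−Δx̄) = -128.7600
Denominator Σ(Δx_t−Δx̄)² = 154.4000
r_1(Δx) = -128.7600 / 154.4000 = -0.834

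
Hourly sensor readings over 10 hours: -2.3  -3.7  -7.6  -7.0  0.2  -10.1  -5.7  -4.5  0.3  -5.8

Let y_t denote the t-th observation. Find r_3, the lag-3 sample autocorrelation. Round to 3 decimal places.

Mean ȳ = (-2.3 − 3.7 − 7.6 − 7.0 + 0.2 − 10.1 − 5.7 − 4.5 + 0.3 − 5.8)/10 = -4.6200
Σ(y_t−ȳ)(y_{t+3}−ȳ) = (-5.5216) + (4.4344) + (16.3304) + (2.5704) + (0.5784) + (-26.9616) + (1.2744) = -7.2952
Denominator Σ(y_t−ȳ)² = 100.8160
r_3 = -7.2952 / 100.8160 = -0.072

-0.072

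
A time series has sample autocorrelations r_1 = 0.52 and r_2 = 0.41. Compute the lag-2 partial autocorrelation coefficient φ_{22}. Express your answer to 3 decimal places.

φ_{22} = (r_2 − r_1²) / (1 − r_1²)
r_1² = (0.52)² = 0.2704
Numerator = 0.41 − 0.2704 = 0.1396; denominator = 1 − 0.2704 = 0.7296
φ_{22} = 0.1396 / 0.7296 = 0.191

0.191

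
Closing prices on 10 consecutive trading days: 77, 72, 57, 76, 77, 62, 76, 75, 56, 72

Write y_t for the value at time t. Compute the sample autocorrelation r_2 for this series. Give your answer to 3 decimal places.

-0.459

Mean ȳ = (77 + 72 + 57 + 76 + 77 + 62 + 76 + 75 + 56 + 72)/10 = 70.0000
Numerator Σ_{t=1}^{8}(y_t−ȳ)(y_{t+2}−ȳ) = -290.0000
Denominator Σ(y_t−ȳ)² = 632.0000
r_2 = -290.0000 / 632.0000 = -0.459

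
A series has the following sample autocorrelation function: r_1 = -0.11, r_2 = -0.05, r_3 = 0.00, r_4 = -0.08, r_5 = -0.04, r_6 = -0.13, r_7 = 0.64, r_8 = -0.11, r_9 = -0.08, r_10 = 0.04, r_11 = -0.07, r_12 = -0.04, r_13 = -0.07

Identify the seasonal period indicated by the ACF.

7

The largest autocorrelation is r_7 = 0.64; the remaining lags stay at or below 0.04.
The dominant spike at lag 7 indicates a seasonal period of 7.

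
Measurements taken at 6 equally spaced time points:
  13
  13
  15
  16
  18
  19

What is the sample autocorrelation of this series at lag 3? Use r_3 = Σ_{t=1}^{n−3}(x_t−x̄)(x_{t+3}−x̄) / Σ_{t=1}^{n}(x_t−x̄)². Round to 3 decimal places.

Mean x̄ = (13 + 13 + 15 + 16 + 18 + 19)/6 = 15.6667
Deviations from mean: -2.6667, -2.6667, -0.6667, 0.3333, 2.3333, 3.3333
Σ(x_t−x̄)(x_{t+3}−x̄) = (-0.8889) + (-6.2222) + (-2.2222) = -9.3333
Denominator Σ(x_t−x̄)² = 31.3333
r_3 = -9.3333 / 31.3333 = -0.298

-0.298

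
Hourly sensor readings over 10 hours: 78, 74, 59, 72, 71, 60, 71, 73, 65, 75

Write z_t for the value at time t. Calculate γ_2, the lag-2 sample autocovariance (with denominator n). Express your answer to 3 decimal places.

Mean z̄ = (78 + 74 + 59 + 72 + 71 + 60 + 71 + 73 + 65 + 75)/10 = 69.8000
Σ_{t=1}^{8}(z_t−z̄)(z_{t+2}−z̄) = -132.8800
γ_2 = -132.8800 / 10 = -13.288

-13.288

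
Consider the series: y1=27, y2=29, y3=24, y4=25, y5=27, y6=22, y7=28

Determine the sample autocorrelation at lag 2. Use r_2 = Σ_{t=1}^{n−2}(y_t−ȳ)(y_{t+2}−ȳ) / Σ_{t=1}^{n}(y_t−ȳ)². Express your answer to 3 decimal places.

-0.028

Mean ȳ = (27 + 29 + 24 + 25 + 27 + 22 + 28)/7 = 26.0000
Deviations from mean: 1.0000, 3.0000, -2.0000, -1.0000, 1.0000, -4.0000, 2.0000
Σ(y_t−ȳ)(y_{t+2}−ȳ) = (-2.0000) + (-3.0000) + (-2.0000) + (4.0000) + (2.0000) = -1.0000
Denominator Σ(y_t−ȳ)² = 36.0000
r_2 = -1.0000 / 36.0000 = -0.028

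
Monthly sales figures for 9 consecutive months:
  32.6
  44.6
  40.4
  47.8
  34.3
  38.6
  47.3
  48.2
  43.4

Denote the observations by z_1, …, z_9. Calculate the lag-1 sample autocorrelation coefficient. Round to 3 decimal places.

-0.119

Mean z̄ = (32.6 + 44.6 + 40.4 + 47.8 + 34.3 + 38.6 + 47.3 + 48.2 + 43.4)/9 = 41.9111
Numerator Σ_{t=1}^{8}(z_t−z̄)(z_{t+1}−z̄) = -32.2079
Denominator Σ(z_t−z̄)² = 270.5889
r_1 = -32.2079 / 270.5889 = -0.119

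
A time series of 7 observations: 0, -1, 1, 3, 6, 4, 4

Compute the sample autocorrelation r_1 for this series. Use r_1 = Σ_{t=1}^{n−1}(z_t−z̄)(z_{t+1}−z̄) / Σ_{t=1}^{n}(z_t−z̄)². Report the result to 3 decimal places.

0.597

Mean z̄ = (0 − 1 + 1 + 3 + 6 + 4 + 4)/7 = 2.4286
Deviations from mean: -2.4286, -3.4286, -1.4286, 0.5714, 3.5714, 1.5714, 1.5714
Numerator Σ_{t=1}^{6}(z_t−z̄)(z_{t+1}−z̄) = 22.5306
Denominator Σ(z_t−z̄)² = 37.7143
r_1 = 22.5306 / 37.7143 = 0.597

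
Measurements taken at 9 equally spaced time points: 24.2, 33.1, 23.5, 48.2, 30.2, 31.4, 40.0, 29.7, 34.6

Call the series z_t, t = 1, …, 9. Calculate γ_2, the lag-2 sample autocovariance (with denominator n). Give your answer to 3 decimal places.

Mean z̄ = (24.2 + 33.1 + 23.5 + 48.2 + 30.2 + 31.4 + 40.0 + 29.7 + 34.6)/9 = 32.7667
Σ_{t=1}^{7}(z_t−z̄)(z_{t+2}−z̄) = 86.1078
γ_2 = 86.1078 / 9 = 9.568

9.568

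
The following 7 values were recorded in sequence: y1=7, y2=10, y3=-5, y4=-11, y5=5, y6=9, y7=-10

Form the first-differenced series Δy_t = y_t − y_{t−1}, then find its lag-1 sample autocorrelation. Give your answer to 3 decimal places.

First differences Δy: 3, -15, -6, 16, 4, -19
Mean of differences = -2.8333
Numerator Σ(Δy_t−Δȳ)(Δy_{t+1}−Δȳ) = -73.8611
Denominator Σ(Δy_t−Δȳ)² = 854.8333
r_1(Δy) = -73.8611 / 854.8333 = -0.086

-0.086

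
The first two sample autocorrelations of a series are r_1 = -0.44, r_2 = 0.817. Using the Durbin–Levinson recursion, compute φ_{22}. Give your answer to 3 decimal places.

φ_{22} = (r_2 − r_1²) / (1 − r_1²)
r_1² = (-0.44)² = 0.1936
Numerator = 0.817 − 0.1936 = 0.6234; denominator = 1 − 0.1936 = 0.8064
φ_{22} = 0.6234 / 0.8064 = 0.773

0.773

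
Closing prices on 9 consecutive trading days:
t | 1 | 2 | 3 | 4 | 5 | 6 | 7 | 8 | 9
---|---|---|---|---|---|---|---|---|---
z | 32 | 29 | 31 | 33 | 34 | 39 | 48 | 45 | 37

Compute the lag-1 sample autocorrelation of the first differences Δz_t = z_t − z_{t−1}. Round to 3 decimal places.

0.189

First differences Δz: -3, 2, 2, 1, 5, 9, -3, -8
Mean of differences = 0.6250
Numerator Σ(Δz_t−Δz̄)(Δz_{t+1}−Δz̄) = 36.6094
Denominator Σ(Δz_t−Δz̄)² = 193.8750
r_1(Δz) = 36.6094 / 193.8750 = 0.189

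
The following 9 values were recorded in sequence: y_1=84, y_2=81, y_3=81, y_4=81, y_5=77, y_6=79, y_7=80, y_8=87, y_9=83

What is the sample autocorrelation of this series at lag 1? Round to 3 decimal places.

0.238

Mean ȳ = (84 + 81 + 81 + 81 + 77 + 79 + 80 + 87 + 83)/9 = 81.4444
Numerator Σ_{t=1}^{8}(y_t−ȳ)(y_{t+1}−ȳ) = 16.2469
Denominator Σ(y_t−ȳ)² = 68.2222
r_1 = 16.2469 / 68.2222 = 0.238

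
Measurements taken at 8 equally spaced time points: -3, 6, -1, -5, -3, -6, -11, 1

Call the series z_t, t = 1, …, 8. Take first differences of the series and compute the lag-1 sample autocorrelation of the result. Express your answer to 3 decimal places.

First differences Δz: 9, -7, -4, 2, -3, -5, 12
Mean of differences = 0.5714
Numerator Σ(Δz_t−Δz̄)(Δz_{t+1}−Δz̄) = -84.6122
Denominator Σ(Δz_t−Δz̄)² = 325.7143
r_1(Δz) = -84.6122 / 325.7143 = -0.260

-0.260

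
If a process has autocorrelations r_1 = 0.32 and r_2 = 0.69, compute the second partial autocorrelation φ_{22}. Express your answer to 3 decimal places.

0.655

φ_{22} = (r_2 − r_1²) / (1 − r_1²)
r_1² = (0.32)² = 0.1024
Numerator = 0.69 − 0.1024 = 0.5876; denominator = 1 − 0.1024 = 0.8976
φ_{22} = 0.5876 / 0.8976 = 0.655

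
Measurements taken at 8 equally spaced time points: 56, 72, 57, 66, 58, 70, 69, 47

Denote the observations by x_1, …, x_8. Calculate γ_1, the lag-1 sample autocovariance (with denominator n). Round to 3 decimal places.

-28.064

Mean x̄ = (56 + 72 + 57 + 66 + 58 + 70 + 69 + 47)/8 = 61.8750
Σ_{t=1}^{7}(x_t−x̄)(x_{t+1}−x̄) = -224.5156
γ_1 = -224.5156 / 8 = -28.064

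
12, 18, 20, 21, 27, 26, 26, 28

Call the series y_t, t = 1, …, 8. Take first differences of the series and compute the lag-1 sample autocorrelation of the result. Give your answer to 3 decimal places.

-0.209

First differences Δy: 6, 2, 1, 6, -1, 0, 2
Mean of differences = 2.2857
Numerator Σ(Δy_t−Δȳ)(Δy_{t+1}−Δȳ) = -9.5102
Denominator Σ(Δy_t−Δȳ)² = 45.4286
r_1(Δy) = -9.5102 / 45.4286 = -0.209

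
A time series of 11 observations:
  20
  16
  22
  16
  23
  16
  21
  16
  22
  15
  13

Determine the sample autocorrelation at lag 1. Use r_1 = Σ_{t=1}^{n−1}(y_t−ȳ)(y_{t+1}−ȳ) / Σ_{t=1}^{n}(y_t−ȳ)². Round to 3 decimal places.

-0.484

Mean ȳ = (20 + 16 + 22 + 16 + 23 + 16 + 21 + 16 + 22 + 15 + 13)/11 = 18.1818
Numerator Σ_{t=1}^{10}(y_t−ȳ)(y_{t+1}−ȳ) = -57.9421
Denominator Σ(y_t−ȳ)² = 119.6364
r_1 = -57.9421 / 119.6364 = -0.484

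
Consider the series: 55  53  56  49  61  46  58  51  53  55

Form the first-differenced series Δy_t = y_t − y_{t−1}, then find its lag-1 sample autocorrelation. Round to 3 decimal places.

-0.894

First differences Δy: -2, 3, -7, 12, -15, 12, -7, 2, 2
Mean of differences = 0.0000
Numerator Σ(Δy_t−Δȳ)(Δy_{t+1}−Δȳ) = -565.0000
Denominator Σ(Δy_t−Δȳ)² = 632.0000
r_1(Δy) = -565.0000 / 632.0000 = -0.894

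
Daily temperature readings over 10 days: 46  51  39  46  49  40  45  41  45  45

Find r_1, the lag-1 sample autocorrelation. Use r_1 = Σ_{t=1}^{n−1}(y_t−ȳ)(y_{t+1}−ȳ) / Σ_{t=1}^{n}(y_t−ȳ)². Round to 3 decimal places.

-0.410

Mean ȳ = (46 + 51 + 39 + 46 + 49 + 40 + 45 + 41 + 45 + 45)/10 = 44.7000
Numerator Σ_{t=1}^{9}(y_t−ȳ)(y_{t+1}−ȳ) = -53.2900
Denominator Σ(y_t−ȳ)² = 130.1000
r_1 = -53.2900 / 130.1000 = -0.410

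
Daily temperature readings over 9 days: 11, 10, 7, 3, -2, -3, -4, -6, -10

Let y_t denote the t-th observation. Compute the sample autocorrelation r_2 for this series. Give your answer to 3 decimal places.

Mean ȳ = (11 + 10 + 7 + 3 − 2 − 3 − 4 − 6 − 10)/9 = 0.6667
Numerator Σ_{t=1}^{7}(y_t−ȳ)(y_{t+2}−ȳ) = 148.4444
Denominator Σ(y_t−ȳ)² = 440.0000
r_2 = 148.4444 / 440.0000 = 0.337

0.337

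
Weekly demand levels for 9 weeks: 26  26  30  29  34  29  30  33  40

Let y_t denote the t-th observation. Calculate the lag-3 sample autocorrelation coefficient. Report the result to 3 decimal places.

Mean ȳ = (26 + 26 + 30 + 29 + 34 + 29 + 30 + 33 + 40)/9 = 30.7778
Σ(y_t−ȳ)(y_{t+3}−ȳ) = (8.4938) + (-15.3951) + (1.3827) + (1.3827) + (7.1605) + (-16.3951) = -13.3704
Denominator Σ(y_t−ȳ)² = 153.5556
r_3 = -13.3704 / 153.5556 = -0.087

-0.087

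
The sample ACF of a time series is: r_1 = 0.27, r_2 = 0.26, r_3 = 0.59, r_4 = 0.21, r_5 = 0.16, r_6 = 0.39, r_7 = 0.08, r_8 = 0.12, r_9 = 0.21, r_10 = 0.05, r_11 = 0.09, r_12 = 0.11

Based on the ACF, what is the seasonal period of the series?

The largest autocorrelation is r_3 = 0.59, with a weaker echo at lag 6 (0.39); the remaining lags stay at or below 0.27. The elevated value at lag 1 (0.27), dropping to 0.26 at lag 2, reflects decaying short-term dependence rather than seasonality.
The dominant spike at lag 3 indicates a seasonal period of 3.

3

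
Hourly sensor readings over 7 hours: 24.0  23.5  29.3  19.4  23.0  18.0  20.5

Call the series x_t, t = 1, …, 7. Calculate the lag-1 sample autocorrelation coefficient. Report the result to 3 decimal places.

Mean x̄ = (24.0 + 23.5 + 29.3 + 19.4 + 23.0 + 18.0 + 20.5)/7 = 22.5286
Deviations from mean: 1.4714, 0.9714, 6.7714, -3.1286, 0.4714, -4.5286, -2.0286
Numerator Σ_{t=1}^{6}(x_t−x̄)(x_{t+1}−x̄) = -7.6008
Denominator Σ(x_t−x̄)² = 83.5943
r_1 = -7.6008 / 83.5943 = -0.091

-0.091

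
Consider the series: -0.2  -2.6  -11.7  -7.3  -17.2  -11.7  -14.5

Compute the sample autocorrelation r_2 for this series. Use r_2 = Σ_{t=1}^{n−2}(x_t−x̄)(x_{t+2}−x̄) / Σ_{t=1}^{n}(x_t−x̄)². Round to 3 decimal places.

Mean x̄ = (-0.2 − 2.6 − 11.7 − 7.3 − 17.2 − 11.7 − 14.5)/7 = -9.3143
Deviations from mean: 9.1143, 6.7143, -2.3857, 2.0143, -7.8857, -2.3857, -5.1857
Σ(x_t−x̄)(x_{t+2}−x̄) = (-21.7441) + (13.5245) + (18.8131) + (-4.8055) + (40.8931) = 46.6810
Denominator Σ(x_t−x̄)² = 232.6686
r_2 = 46.6810 / 232.6686 = 0.201

0.201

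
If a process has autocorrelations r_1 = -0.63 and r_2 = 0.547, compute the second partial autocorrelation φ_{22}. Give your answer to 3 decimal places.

φ_{22} = (r_2 − r_1²) / (1 − r_1²)
r_1² = (-0.63)² = 0.3969
Numerator = 0.547 − 0.3969 = 0.1501; denominator = 1 − 0.3969 = 0.6031
φ_{22} = 0.1501 / 0.6031 = 0.249

0.249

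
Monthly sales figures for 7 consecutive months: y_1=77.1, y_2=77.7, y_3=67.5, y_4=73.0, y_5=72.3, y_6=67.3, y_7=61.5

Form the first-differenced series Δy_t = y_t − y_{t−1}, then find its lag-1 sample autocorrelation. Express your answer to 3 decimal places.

First differences Δy: 0.6, -10.2, 5.5, -0.7, -5.0, -5.8
Mean of differences = -2.6000
Numerator Σ(Δy_t−Δȳ)(Δy_{t+1}−Δȳ) = -67.3700
Denominator Σ(Δy_t−Δȳ)² = 153.2200
r_1(Δy) = -67.3700 / 153.2200 = -0.440

-0.440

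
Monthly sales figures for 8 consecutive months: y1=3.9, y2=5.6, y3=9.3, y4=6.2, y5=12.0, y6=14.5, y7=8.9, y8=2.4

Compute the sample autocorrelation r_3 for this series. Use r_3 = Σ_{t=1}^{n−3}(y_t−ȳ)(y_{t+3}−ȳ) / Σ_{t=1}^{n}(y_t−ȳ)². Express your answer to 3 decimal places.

Mean ȳ = (3.9 + 5.6 + 9.3 + 6.2 + 12.0 + 14.5 + 8.9 + 2.4)/8 = 7.8500
Deviations from mean: -3.9500, -2.2500, 1.4500, -1.6500, 4.1500, 6.6500, 1.0500, -5.4500
Σ(y_t−ȳ)(y_{t+3}−ȳ) = (6.5175) + (-9.3375) + (9.6425) + (-1.7325) + (-22.6175) = -17.5275
Denominator Σ(y_t−ȳ)² = 117.7400
r_3 = -17.5275 / 117.7400 = -0.149

-0.149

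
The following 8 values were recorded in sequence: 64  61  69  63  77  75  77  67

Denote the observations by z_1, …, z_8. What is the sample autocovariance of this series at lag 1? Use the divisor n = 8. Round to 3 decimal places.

8.873

Mean z̄ = (64 + 61 + 69 + 63 + 77 + 75 + 77 + 67)/8 = 69.1250
Deviations: -5.1250, -8.1250, -0.1250, -6.1250, 7.8750, 5.8750, 7.8750, -2.1250
Σ_{t=1}^{7}(z_t−z̄)(z_{t+1}−z̄) = 70.9844
γ_1 = 70.9844 / 8 = 8.873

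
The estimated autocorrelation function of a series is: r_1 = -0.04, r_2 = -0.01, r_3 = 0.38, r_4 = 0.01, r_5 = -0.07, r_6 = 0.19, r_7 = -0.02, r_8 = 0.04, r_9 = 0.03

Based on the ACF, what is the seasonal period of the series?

3

The largest autocorrelation is r_3 = 0.38, with a weaker echo at lag 6 (0.19); the remaining lags stay at or below 0.04.
The dominant spike at lag 3 indicates a seasonal period of 3.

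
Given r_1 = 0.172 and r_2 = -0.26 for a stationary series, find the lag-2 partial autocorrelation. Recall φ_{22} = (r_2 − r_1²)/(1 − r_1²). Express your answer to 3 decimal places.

φ_{22} = (r_2 − r_1²) / (1 − r_1²)
r_1² = (0.172)² = 0.029584
Numerator = -0.26 − 0.0296 = -0.2896; denominator = 1 − 0.0296 = 0.9704
φ_{22} = -0.2896 / 0.9704 = -0.298

-0.298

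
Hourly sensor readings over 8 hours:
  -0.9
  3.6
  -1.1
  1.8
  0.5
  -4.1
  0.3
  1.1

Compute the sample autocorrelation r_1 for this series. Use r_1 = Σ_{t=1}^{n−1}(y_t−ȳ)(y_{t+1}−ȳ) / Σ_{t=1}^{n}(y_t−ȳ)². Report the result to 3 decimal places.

-0.313

Mean ȳ = (-0.9 + 3.6 − 1.1 + 1.8 + 0.5 − 4.1 + 0.3 + 1.1)/8 = 0.1500
Deviations from mean: -1.0500, 3.4500, -1.2500, 1.6500, 0.3500, -4.2500, 0.1500, 0.9500
Numerator Σ_{t=1}^{7}(y_t−ȳ)(y_{t+1}−ȳ) = -11.4025
Denominator Σ(y_t−ȳ)² = 36.4000
r_1 = -11.4025 / 36.4000 = -0.313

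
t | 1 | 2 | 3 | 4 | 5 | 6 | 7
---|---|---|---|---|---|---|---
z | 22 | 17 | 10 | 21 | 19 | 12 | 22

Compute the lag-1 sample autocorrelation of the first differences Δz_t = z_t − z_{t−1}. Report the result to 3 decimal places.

First differences Δz: -5, -7, 11, -2, -7, 10
Mean of differences = 0.0000
Numerator Σ(Δz_t−Δz̄)(Δz_{t+1}−Δz̄) = -120.0000
Denominator Σ(Δz_t−Δz̄)² = 348.0000
r_1(Δz) = -120.0000 / 348.0000 = -0.345

-0.345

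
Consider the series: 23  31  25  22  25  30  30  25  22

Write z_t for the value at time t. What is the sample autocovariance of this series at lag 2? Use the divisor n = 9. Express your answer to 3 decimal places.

Mean z̄ = (23 + 31 + 25 + 22 + 25 + 30 + 30 + 25 + 22)/9 = 25.8889
Σ_{t=1}^{7}(z_t−z̄)(z_{t+2}−z̄) = -55.8025
γ_2 = -55.8025 / 9 = -6.200

-6.200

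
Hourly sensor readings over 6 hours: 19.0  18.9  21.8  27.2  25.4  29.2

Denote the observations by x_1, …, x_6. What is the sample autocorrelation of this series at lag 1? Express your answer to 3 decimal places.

Mean x̄ = (19.0 + 18.9 + 21.8 + 27.2 + 25.4 + 29.2)/6 = 23.5833
Deviations from mean: -4.5833, -4.6833, -1.7833, 3.6167, 1.8167, 5.6167
Numerator Σ_{t=1}^{5}(x_t−x̄)(x_{t+1}−x̄) = 40.1414
Denominator Σ(x_t−x̄)² = 94.0483
r_1 = 40.1414 / 94.0483 = 0.427

0.427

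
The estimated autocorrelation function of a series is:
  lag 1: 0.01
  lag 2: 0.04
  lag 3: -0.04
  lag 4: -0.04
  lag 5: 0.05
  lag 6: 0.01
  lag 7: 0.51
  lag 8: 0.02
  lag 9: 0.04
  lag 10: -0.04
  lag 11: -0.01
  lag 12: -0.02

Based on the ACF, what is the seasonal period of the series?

The largest autocorrelation is r_7 = 0.51; the remaining lags stay at or below 0.05.
The dominant spike at lag 7 indicates a seasonal period of 7.

7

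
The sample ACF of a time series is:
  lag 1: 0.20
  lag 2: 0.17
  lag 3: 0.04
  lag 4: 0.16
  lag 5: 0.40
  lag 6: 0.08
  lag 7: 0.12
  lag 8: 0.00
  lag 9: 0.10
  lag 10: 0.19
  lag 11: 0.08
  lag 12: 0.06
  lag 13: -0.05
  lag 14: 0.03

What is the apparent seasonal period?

5

The largest autocorrelation is r_5 = 0.40; the remaining lags stay at or below 0.20. The elevated value at lag 1 (0.20), dropping to 0.17 at lag 2, reflects decaying short-term dependence rather than seasonality.
The dominant spike at lag 5 indicates a seasonal period of 5.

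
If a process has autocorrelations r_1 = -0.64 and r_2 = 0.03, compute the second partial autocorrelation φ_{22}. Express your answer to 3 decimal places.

-0.643

φ_{22} = (r_2 − r_1²) / (1 − r_1²)
r_1² = (-0.64)² = 0.4096
Numerator = 0.03 − 0.4096 = -0.3796; denominator = 1 − 0.4096 = 0.5904
φ_{22} = -0.3796 / 0.5904 = -0.643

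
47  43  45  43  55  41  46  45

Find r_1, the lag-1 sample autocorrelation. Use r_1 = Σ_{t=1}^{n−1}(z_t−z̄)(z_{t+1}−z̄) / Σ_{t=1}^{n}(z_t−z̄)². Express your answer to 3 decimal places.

-0.558

Mean z̄ = (47 + 43 + 45 + 43 + 55 + 41 + 46 + 45)/8 = 45.6250
Σ(z_t−z̄)(z_{t+1}−z̄) = (-3.6094) + (1.6406) + (1.6406) + (-24.6094) + (-43.3594) + (-1.7344) + (-0.2344) = -70.2656
Denominator Σ(z_t−z̄)² = 125.8750
r_1 = -70.2656 / 125.8750 = -0.558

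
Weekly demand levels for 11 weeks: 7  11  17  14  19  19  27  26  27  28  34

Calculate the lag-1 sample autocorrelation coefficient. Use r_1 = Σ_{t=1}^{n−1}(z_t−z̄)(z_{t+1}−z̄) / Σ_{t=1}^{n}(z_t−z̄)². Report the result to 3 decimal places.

Mean z̄ = (7 + 11 + 17 + 14 + 19 + 19 + 27 + 26 + 27 + 28 + 34)/11 = 20.8182
Numerator Σ_{t=1}^{10}(z_t−z̄)(z_{t+1}−z̄) = 406.7851
Denominator Σ(z_t−z̄)² = 683.6364
r_1 = 406.7851 / 683.6364 = 0.595

0.595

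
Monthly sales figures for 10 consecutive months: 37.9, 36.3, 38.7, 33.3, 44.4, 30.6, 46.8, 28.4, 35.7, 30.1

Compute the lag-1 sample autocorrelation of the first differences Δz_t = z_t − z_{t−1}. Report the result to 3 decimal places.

-0.901

First differences Δz: -1.6, 2.4, -5.4, 11.1, -13.8, 16.2, -18.4, 7.3, -5.6
Mean of differences = -0.8667
Numerator Σ(Δz_t−Δz̄)(Δz_{t+1}−Δz̄) = -928.0311
Denominator Σ(Δz_t−Δz̄)² = 1030.0200
r_1(Δz) = -928.0311 / 1030.0200 = -0.901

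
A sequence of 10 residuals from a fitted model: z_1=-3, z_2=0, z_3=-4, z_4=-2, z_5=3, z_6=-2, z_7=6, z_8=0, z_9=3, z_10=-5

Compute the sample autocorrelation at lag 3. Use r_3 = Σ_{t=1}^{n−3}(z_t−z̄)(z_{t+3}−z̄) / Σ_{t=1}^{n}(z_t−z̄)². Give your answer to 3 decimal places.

Mean z̄ = (-3 + 0 − 4 − 2 + 3 − 2 + 6 + 0 + 3 − 5)/10 = -0.4000
Σ(z_t−z̄)(z_{t+3}−z̄) = (4.1600) + (1.3600) + (5.7600) + (-10.2400) + (1.3600) + (-5.4400) + (-29.4400) = -32.4800
Denominator Σ(z_t−z̄)² = 110.4000
r_3 = -32.4800 / 110.4000 = -0.294

-0.294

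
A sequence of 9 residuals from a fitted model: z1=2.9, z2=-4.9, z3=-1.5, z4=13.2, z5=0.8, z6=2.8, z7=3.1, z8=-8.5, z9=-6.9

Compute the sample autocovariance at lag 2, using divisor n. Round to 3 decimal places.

-8.672

Mean z̄ = (2.9 − 4.9 − 1.5 + 13.2 + 0.8 + 2.8 + 3.1 − 8.5 − 6.9)/9 = 0.1111
Σ_{t=1}^{7}(z_t−z̄)(z_{t+2}−z̄) = -78.0491
γ_2 = -78.0491 / 9 = -8.672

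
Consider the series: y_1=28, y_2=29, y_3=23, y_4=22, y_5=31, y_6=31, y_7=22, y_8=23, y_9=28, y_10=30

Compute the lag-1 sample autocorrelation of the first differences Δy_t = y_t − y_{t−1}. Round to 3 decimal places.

-0.012

First differences Δy: 1, -6, -1, 9, 0, -9, 1, 5, 2
Mean of differences = 0.2222
Numerator Σ(Δy_t−Δȳ)(Δy_{t+1}−Δȳ) = -2.8272
Denominator Σ(Δy_t−Δȳ)² = 229.5556
r_1(Δy) = -2.8272 / 229.5556 = -0.012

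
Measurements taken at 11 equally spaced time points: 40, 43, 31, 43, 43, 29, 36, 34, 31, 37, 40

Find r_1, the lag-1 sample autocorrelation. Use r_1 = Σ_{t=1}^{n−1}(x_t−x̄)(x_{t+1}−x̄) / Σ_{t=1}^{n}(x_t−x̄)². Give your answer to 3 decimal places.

-0.136

Mean x̄ = (40 + 43 + 31 + 43 + 43 + 29 + 36 + 34 + 31 + 37 + 40)/11 = 37.0000
Numerator Σ_{t=1}^{10}(x_t−x̄)(x_{t+1}−x̄) = -37.0000
Denominator Σ(x_t−x̄)² = 272.0000
r_1 = -37.0000 / 272.0000 = -0.136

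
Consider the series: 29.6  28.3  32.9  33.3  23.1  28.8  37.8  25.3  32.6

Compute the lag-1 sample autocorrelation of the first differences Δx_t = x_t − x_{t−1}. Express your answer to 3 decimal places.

First differences Δx: -1.3, 4.6, 0.4, -10.2, 5.7, 9.0, -12.5, 7.3
Mean of differences = 0.3750
Numerator Σ(Δx_t−Δx̄)(Δx_{t+1}−Δx̄) = -217.8256
Denominator Σ(Δx_t−Δx̄)² = 448.9550
r_1(Δx) = -217.8256 / 448.9550 = -0.485

-0.485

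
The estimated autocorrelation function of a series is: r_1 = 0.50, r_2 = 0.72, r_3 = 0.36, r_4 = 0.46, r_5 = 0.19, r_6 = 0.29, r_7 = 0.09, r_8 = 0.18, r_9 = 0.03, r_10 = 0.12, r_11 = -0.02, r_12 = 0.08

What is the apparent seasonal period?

The largest autocorrelation is r_2 = 0.72; the remaining lags stay at or below 0.50.
The dominant spike at lag 2 indicates a seasonal period of 2.

2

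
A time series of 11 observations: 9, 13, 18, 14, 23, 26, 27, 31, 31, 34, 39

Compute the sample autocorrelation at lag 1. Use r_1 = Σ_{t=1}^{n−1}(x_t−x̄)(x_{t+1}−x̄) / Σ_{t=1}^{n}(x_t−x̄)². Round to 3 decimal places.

0.647

Mean x̄ = (9 + 13 + 18 + 14 + 23 + 26 + 27 + 31 + 31 + 34 + 39)/11 = 24.0909
Numerator Σ_{t=1}^{10}(x_t−x̄)(x_{t+1}−x̄) = 594.9008
Denominator Σ(x_t−x̄)² = 918.9091
r_1 = 594.9008 / 918.9091 = 0.647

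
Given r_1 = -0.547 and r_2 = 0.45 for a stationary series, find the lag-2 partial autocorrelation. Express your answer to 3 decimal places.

0.215

φ_{22} = (r_2 − r_1²) / (1 − r_1²)
r_1² = (-0.547)² = 0.299209
Numerator = 0.45 − 0.2992 = 0.1508; denominator = 1 − 0.2992 = 0.7008
φ_{22} = 0.1508 / 0.7008 = 0.215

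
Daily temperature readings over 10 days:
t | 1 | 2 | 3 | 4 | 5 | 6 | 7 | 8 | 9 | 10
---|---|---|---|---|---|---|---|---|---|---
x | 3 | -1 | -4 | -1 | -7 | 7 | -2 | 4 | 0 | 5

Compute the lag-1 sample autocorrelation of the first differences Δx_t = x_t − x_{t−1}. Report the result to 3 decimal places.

First differences Δx: -4, -3, 3, -6, 14, -9, 6, -4, 5
Mean of differences = 0.2222
Numerator Σ(Δx_t−Δx̄)(Δx_{t+1}−Δx̄) = -323.2716
Denominator Σ(Δx_t−Δx̄)² = 423.5556
r_1(Δx) = -323.2716 / 423.5556 = -0.763

-0.763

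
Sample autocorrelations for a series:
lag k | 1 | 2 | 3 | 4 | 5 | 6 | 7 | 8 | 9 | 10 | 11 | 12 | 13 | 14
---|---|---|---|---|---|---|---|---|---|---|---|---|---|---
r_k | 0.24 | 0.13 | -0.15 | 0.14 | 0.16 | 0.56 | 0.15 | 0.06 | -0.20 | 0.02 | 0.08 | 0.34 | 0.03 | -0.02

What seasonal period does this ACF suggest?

6

The largest autocorrelation is r_6 = 0.56, with a weaker echo at lag 12 (0.34); the remaining lags stay at or below 0.24. The elevated value at lag 1 (0.24), dropping to 0.13 at lag 2, reflects decaying short-term dependence rather than seasonality.
The dominant spike at lag 6 indicates a seasonal period of 6.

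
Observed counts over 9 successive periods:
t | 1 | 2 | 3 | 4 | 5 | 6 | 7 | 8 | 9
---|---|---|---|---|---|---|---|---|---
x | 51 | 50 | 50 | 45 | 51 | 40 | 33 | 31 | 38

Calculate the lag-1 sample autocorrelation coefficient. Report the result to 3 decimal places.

0.633

Mean x̄ = (51 + 50 + 50 + 45 + 51 + 40 + 33 + 31 + 38)/9 = 43.2222
Numerator Σ_{t=1}^{8}(x_t−x̄)(x_{t+1}−x̄) = 321.1728
Denominator Σ(x_t−x̄)² = 507.5556
r_1 = 321.1728 / 507.5556 = 0.633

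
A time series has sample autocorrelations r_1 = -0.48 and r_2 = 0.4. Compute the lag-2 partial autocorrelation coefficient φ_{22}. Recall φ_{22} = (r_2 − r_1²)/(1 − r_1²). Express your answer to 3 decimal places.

0.220

φ_{22} = (r_2 − r_1²) / (1 − r_1²)
r_1² = (-0.48)² = 0.2304
Numerator = 0.4 − 0.2304 = 0.1696; denominator = 1 − 0.2304 = 0.7696
φ_{22} = 0.1696 / 0.7696 = 0.220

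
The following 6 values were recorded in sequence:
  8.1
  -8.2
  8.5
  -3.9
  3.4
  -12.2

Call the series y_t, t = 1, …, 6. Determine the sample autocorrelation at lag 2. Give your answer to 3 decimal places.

0.476

Mean ȳ = (8.1 − 8.2 + 8.5 − 3.9 + 3.4 − 12.2)/6 = -0.7167
Deviations from mean: 8.8167, -7.4833, 9.2167, -3.1833, 4.1167, -11.4833
Numerator Σ_{t=1}^{4}(y_t−ȳ)(y_{t+2}−ȳ) = 179.5794
Denominator Σ(y_t−ȳ)² = 377.6283
r_2 = 179.5794 / 377.6283 = 0.476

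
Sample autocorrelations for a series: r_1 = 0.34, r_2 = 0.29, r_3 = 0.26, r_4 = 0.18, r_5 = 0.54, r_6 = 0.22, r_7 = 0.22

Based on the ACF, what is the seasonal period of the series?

The largest autocorrelation is r_5 = 0.54; the remaining lags stay at or below 0.34. The elevated value at lag 1 (0.34), dropping to 0.29 at lag 2, reflects decaying short-term dependence rather than seasonality.
The dominant spike at lag 5 indicates a seasonal period of 5.

5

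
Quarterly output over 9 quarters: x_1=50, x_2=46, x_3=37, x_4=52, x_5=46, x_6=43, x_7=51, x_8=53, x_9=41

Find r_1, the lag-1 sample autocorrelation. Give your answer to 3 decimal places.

Mean x̄ = (50 + 46 + 37 + 52 + 46 + 43 + 51 + 53 + 41)/9 = 46.5556
Numerator Σ_{t=1}^{8}(x_t−x̄)(x_{t+1}−x̄) = -72.6420
Denominator Σ(x_t−x̄)² = 238.2222
r_1 = -72.6420 / 238.2222 = -0.305

-0.305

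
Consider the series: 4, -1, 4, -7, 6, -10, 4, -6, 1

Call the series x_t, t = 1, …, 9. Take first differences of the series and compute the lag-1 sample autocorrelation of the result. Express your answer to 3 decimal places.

-0.922

First differences Δx: -5, 5, -11, 13, -16, 14, -10, 7
Mean of differences = -0.3750
Numerator Σ(Δx_t−Δx̄)(Δx_{t+1}−Δx̄) = -867.0156
Denominator Σ(Δx_t−Δx̄)² = 939.8750
r_1(Δx) = -867.0156 / 939.8750 = -0.922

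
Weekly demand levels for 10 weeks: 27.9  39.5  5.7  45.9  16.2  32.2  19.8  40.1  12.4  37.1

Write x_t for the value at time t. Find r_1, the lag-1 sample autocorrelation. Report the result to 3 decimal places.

-0.842

Mean x̄ = (27.9 + 39.5 + 5.7 + 45.9 + 16.2 + 32.2 + 19.8 + 40.1 + 12.4 + 37.1)/10 = 27.6800
Numerator Σ_{t=1}^{9}(x_t−x̄)(x_{t+1}−x̄) = -1385.9364
Denominator Σ(x_t−x̄)² = 1645.6360
r_1 = -1385.9364 / 1645.6360 = -0.842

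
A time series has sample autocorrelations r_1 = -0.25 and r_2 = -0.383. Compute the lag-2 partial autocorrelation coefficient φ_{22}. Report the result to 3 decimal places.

-0.475

φ_{22} = (r_2 − r_1²) / (1 − r_1²)
r_1² = (-0.25)² = 0.0625
Numerator = -0.383 − 0.0625 = -0.4455; denominator = 1 − 0.0625 = 0.9375
φ_{22} = -0.4455 / 0.9375 = -0.475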